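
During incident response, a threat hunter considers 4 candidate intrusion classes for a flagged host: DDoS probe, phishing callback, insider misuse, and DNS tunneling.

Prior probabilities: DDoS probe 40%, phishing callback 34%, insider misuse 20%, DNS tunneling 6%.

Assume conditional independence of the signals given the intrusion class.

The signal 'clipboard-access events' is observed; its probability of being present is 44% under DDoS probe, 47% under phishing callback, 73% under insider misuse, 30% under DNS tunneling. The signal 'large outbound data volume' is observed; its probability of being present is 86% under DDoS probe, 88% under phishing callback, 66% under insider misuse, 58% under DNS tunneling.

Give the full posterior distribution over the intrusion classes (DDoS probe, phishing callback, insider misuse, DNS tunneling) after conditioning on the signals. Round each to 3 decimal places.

0.380, 0.353, 0.242, 0.026

For each hypothesis, the unnormalized posterior weight is prior × product of the signal likelihoods:
  DDoS probe: 0.40 × 0.44 × 0.86 = 0.15136
  phishing callback: 0.34 × 0.47 × 0.88 = 0.14062
  insider misuse: 0.20 × 0.73 × 0.66 = 0.09636
  DNS tunneling: 0.06 × 0.30 × 0.58 = 0.01044
Normalizing constant Z = 0.15136 + 0.14062 + 0.09636 + 0.01044 = 0.39878.
P(DDoS probe | evidence) = 0.15136 / 0.39878 ≈ 0.380
P(phishing callback | evidence) = 0.14062 / 0.39878 ≈ 0.353
P(insider misuse | evidence) = 0.09636 / 0.39878 ≈ 0.242
P(DNS tunneling | evidence) = 0.01044 / 0.39878 ≈ 0.026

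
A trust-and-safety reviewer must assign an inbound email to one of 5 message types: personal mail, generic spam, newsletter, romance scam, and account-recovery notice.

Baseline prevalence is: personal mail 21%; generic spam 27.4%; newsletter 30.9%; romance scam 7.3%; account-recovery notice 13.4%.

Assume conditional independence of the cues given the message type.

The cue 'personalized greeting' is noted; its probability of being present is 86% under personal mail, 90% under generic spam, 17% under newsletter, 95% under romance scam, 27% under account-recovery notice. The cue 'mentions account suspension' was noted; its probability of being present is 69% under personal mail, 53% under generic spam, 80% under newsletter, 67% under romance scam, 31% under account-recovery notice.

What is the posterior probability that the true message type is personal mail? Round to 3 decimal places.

0.351

By Bayes' rule with conditional independence, the unnormalized weight for each hypothesis is prior × ∏ likelihoods:
  personal mail: 0.210 × 0.86 × 0.69 = 0.12461
  generic spam: 0.274 × 0.90 × 0.53 = 0.1307
  newsletter: 0.309 × 0.17 × 0.80 = 0.042024
  romance scam: 0.073 × 0.95 × 0.67 = 0.046464
  account-recovery notice: 0.134 × 0.27 × 0.31 = 0.011216
Marginal likelihood of the evidence = 0.35502.
P(personal mail | evidence) = 0.12461 / 0.35502 ≈ 0.351.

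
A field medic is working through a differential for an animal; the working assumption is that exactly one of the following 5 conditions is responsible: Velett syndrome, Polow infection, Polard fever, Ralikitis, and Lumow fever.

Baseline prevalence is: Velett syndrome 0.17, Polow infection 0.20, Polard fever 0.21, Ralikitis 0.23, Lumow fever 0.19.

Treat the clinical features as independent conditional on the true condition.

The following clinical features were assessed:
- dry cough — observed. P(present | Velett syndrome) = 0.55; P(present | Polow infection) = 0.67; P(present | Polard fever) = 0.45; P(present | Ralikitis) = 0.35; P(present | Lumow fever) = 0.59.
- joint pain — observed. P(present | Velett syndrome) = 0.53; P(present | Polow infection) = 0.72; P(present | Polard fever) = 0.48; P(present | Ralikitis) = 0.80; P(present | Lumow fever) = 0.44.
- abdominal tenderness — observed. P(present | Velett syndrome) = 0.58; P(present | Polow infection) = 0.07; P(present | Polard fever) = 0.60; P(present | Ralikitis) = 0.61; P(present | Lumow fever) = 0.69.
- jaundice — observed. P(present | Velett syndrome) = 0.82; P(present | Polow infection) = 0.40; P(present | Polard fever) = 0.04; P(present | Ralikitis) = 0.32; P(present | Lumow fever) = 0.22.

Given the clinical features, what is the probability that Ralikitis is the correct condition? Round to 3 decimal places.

By Bayes' rule with conditional independence, the unnormalized weight for each hypothesis is prior × ∏ likelihoods:
  Velett syndrome: 0.17 × 0.55 × 0.53 × 0.58 × 0.82 = 0.023568
  Polow infection: 0.20 × 0.67 × 0.72 × 0.07 × 0.40 = 0.0027014
  Polard fever: 0.21 × 0.45 × 0.48 × 0.60 × 0.04 = 0.0010886
  Ralikitis: 0.23 × 0.35 × 0.80 × 0.61 × 0.32 = 0.012571
  Lumow fever: 0.19 × 0.59 × 0.44 × 0.69 × 0.22 = 0.0074874
The unnormalized weights sum to 0.047417.
P(Ralikitis | evidence) = 0.012571 / 0.047417 ≈ 0.265.

0.265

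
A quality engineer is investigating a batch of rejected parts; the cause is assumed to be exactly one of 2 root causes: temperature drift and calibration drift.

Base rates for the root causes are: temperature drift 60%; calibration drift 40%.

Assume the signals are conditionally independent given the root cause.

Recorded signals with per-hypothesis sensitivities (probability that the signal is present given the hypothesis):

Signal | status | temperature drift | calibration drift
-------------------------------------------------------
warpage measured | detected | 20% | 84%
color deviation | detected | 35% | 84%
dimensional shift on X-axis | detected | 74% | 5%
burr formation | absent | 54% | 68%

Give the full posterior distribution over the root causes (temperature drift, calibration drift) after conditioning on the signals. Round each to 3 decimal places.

0.760, 0.240

Multiply each prior by the joint likelihood of the signal pattern (using 1 − P(present | H) for each absent signal):
  temperature drift: 0.60 × 0.20 × 0.35 × 0.74 × (1 − 0.54) = 0.014297
  calibration drift: 0.40 × 0.84 × 0.84 × 0.05 × (1 − 0.68) = 0.0045158
The unnormalized weights sum to 0.018813.
P(temperature drift | evidence) = 0.014297 / 0.018813 ≈ 0.760
P(calibration drift | evidence) = 0.0045158 / 0.018813 ≈ 0.240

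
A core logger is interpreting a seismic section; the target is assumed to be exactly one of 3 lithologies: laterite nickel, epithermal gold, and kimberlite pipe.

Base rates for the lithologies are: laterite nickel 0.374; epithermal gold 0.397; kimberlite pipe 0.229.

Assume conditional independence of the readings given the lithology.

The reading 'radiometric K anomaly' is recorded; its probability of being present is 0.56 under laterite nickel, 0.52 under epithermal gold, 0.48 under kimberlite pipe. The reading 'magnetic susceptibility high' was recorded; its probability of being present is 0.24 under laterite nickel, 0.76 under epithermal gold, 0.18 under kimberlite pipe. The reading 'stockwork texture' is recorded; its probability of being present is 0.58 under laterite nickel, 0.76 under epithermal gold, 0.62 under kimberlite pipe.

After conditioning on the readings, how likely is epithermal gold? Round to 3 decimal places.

Multiply each prior by the joint likelihood of the reading pattern:
  laterite nickel: 0.374 × 0.56 × 0.24 × 0.58 = 0.029154
  epithermal gold: 0.397 × 0.52 × 0.76 × 0.76 = 0.11924
  kimberlite pipe: 0.229 × 0.48 × 0.18 × 0.62 = 0.012267
The unnormalized weights sum to 0.16066.
P(epithermal gold | evidence) = 0.11924 / 0.16066 ≈ 0.742.

0.742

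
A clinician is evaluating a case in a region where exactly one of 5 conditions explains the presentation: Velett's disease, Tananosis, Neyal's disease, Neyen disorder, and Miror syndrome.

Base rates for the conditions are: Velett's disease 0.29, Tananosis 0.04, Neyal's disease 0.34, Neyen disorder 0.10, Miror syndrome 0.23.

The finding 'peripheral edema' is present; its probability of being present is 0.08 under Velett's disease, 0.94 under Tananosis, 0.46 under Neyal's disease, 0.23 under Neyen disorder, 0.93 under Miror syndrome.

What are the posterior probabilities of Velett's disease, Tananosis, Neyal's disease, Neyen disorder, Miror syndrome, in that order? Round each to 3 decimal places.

0.051, 0.083, 0.344, 0.051, 0.471

For each hypothesis, the unnormalized posterior weight is prior × likelihood:
  Velett's disease: 0.29 × 0.08 = 0.0232
  Tananosis: 0.04 × 0.94 = 0.0376
  Neyal's disease: 0.34 × 0.46 = 0.1564
  Neyen disorder: 0.10 × 0.23 = 0.023
  Miror syndrome: 0.23 × 0.93 = 0.2139
Marginal likelihood of the evidence = 0.4541.
P(Velett's disease | evidence) = 0.0232 / 0.4541 ≈ 0.051
P(Tananosis | evidence) = 0.0376 / 0.4541 ≈ 0.083
P(Neyal's disease | evidence) = 0.1564 / 0.4541 ≈ 0.344
P(Neyen disorder | evidence) = 0.023 / 0.4541 ≈ 0.051
P(Miror syndrome | evidence) = 0.2139 / 0.4541 ≈ 0.471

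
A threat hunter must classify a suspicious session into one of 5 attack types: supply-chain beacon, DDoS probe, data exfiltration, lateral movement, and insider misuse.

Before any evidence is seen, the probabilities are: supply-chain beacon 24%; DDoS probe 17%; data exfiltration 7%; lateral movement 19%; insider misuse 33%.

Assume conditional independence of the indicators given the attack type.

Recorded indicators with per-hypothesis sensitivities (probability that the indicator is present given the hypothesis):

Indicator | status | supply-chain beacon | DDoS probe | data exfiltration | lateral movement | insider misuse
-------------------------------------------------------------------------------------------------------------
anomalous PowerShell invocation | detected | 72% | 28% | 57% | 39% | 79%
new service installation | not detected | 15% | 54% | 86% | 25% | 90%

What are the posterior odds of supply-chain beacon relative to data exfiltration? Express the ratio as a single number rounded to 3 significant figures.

Unnormalized posterior weight (prior times the indicator likelihoods) for each of the two hypotheses (using 1 − P(present | H) for each absent indicator):
  supply-chain beacon: 0.24 × 0.72 × (1 − 0.15) = 0.14688
  data exfiltration: 0.07 × 0.57 × (1 − 0.86) = 0.005586
Posterior odds = 0.14688 / 0.005586 ≈ 26.3.

26.3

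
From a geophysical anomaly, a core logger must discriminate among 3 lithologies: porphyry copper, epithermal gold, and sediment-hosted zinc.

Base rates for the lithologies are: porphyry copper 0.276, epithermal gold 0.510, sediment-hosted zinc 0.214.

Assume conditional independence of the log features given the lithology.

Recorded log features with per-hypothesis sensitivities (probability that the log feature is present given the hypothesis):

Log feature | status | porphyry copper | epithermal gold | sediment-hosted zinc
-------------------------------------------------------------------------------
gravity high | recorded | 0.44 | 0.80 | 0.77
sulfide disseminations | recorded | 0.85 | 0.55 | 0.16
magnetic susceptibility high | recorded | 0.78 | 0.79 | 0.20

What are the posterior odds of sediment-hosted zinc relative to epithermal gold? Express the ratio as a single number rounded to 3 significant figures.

0.0297

Posterior odds equal prior odds times the likelihood ratio; only the two competing hypotheses matter.
  sediment-hosted zinc: 0.214 × 0.77 × 0.16 × 0.20 = 0.005273
  epithermal gold: 0.510 × 0.80 × 0.55 × 0.79 = 0.17728
Odds(sediment-hosted zinc : epithermal gold) = 0.005273 / 0.17728 ≈ 0.0297.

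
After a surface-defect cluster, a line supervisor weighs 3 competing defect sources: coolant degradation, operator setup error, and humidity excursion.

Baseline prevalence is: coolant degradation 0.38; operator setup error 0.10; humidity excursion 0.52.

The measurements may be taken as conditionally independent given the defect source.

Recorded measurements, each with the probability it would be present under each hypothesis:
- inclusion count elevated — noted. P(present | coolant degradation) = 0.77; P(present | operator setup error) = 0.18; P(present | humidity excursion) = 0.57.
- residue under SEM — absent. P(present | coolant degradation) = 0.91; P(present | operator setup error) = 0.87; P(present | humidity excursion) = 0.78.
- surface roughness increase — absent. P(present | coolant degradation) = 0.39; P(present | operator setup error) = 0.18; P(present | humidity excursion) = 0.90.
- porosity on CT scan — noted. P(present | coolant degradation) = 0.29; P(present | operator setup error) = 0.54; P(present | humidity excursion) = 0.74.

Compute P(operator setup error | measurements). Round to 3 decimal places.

For each hypothesis, the unnormalized posterior weight is prior × product of the measurement likelihoods (using 1 − P(present | H) for each absent measurement):
  coolant degradation: 0.38 × 0.77 × (1 − 0.91) × (1 − 0.39) × 0.29 = 0.0046585
  operator setup error: 0.10 × 0.18 × (1 − 0.87) × (1 − 0.18) × 0.54 = 0.0010362
  humidity excursion: 0.52 × 0.57 × (1 − 0.78) × (1 − 0.90) × 0.74 = 0.0048254
Marginal likelihood of the evidence = 0.01052.
P(operator setup error | evidence) = 0.0010362 / 0.01052 ≈ 0.098.

0.098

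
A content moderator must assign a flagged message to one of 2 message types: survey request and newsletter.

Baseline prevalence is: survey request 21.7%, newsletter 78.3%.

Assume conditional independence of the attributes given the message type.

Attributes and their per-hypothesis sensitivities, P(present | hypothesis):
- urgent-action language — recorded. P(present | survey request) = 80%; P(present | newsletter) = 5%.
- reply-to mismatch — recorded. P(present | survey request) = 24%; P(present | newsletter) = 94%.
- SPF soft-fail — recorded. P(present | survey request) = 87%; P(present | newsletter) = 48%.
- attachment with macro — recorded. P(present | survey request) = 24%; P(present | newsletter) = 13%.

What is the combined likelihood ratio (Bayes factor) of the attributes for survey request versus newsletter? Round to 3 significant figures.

Joint likelihood of the attribute pattern under each hypothesis:
  survey request: 0.80 × 0.24 × 0.87 × 0.24 = 0.04009
  newsletter: 0.05 × 0.94 × 0.48 × 0.13 = 0.0029328
Bayes factor = 0.04009 / 0.0029328 ≈ 13.7

13.7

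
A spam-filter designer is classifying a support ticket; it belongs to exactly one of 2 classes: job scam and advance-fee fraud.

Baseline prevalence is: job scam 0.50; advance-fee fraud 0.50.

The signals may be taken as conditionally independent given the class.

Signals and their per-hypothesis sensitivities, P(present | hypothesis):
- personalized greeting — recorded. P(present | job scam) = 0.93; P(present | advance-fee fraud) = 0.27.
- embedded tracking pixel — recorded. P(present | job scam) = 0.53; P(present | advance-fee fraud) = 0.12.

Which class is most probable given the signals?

For each hypothesis, the unnormalized posterior weight is prior × product of the signal likelihoods:
  job scam: 0.50 × 0.93 × 0.53 = 0.24645
  advance-fee fraud: 0.50 × 0.27 × 0.12 = 0.0162
The unnormalized weights sum to 0.26265.
P(job scam | evidence) ≈ 0.24645 / 0.26265 ≈ 0.938
P(advance-fee fraud | evidence) ≈ 0.0162 / 0.26265 ≈ 0.062
The largest is 0.938, so job scam is most probable.

job scam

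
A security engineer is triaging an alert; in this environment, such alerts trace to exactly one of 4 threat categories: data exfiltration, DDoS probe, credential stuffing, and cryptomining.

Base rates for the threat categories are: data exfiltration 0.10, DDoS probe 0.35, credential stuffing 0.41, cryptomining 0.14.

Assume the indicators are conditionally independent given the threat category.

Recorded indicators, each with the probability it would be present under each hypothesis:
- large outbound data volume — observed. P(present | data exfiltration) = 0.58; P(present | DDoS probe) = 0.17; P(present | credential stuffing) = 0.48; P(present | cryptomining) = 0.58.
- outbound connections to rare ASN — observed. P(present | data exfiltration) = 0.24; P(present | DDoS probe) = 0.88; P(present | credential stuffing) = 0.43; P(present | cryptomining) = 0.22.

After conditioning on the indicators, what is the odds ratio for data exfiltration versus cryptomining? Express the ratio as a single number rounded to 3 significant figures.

Unnormalized posterior weight (prior times the indicator likelihoods) for each of the two hypotheses:
  data exfiltration: 0.10 × 0.58 × 0.24 = 0.01392
  cryptomining: 0.14 × 0.58 × 0.22 = 0.017864
Odds(data exfiltration : cryptomining) = 0.01392 / 0.017864 ≈ 0.779.

0.779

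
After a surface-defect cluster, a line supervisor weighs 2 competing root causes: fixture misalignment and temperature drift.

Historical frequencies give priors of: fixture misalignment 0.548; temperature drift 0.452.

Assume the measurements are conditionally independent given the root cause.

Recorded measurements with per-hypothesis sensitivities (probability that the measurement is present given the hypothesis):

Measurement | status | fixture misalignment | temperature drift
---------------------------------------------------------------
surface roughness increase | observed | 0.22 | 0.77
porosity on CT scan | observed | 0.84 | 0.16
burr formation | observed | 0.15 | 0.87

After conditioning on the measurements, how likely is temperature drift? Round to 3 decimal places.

0.761

For each hypothesis, the unnormalized posterior weight is prior × product of the measurement likelihoods:
  fixture misalignment: 0.548 × 0.22 × 0.84 × 0.15 = 0.015191
  temperature drift: 0.452 × 0.77 × 0.16 × 0.87 = 0.048447
The unnormalized weights sum to 0.063638.
P(temperature drift | evidence) = 0.048447 / 0.063638 ≈ 0.761.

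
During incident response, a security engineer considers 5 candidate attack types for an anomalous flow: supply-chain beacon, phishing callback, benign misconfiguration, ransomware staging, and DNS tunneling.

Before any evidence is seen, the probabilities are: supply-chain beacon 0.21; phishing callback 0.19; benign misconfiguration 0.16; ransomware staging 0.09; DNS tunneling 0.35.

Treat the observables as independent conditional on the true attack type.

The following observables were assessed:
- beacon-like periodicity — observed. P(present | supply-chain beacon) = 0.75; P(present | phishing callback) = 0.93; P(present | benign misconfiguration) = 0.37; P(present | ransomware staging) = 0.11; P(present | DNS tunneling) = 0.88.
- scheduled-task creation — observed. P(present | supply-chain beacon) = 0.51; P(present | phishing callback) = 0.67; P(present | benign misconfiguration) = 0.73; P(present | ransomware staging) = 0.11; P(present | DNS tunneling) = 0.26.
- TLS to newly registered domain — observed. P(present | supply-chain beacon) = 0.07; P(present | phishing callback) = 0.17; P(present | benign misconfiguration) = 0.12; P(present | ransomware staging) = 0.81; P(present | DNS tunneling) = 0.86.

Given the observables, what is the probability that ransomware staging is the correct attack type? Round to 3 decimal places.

0.009

For each hypothesis, the unnormalized posterior weight is prior × product of the observable likelihoods:
  supply-chain beacon: 0.21 × 0.75 × 0.51 × 0.07 = 0.0056228
  phishing callback: 0.19 × 0.93 × 0.67 × 0.17 = 0.020126
  benign misconfiguration: 0.16 × 0.37 × 0.73 × 0.12 = 0.0051859
  ransomware staging: 0.09 × 0.11 × 0.11 × 0.81 = 0.00088209
  DNS tunneling: 0.35 × 0.88 × 0.26 × 0.86 = 0.068869
The unnormalized weights sum to 0.10069.
P(ransomware staging | evidence) = 0.00088209 / 0.10069 ≈ 0.009.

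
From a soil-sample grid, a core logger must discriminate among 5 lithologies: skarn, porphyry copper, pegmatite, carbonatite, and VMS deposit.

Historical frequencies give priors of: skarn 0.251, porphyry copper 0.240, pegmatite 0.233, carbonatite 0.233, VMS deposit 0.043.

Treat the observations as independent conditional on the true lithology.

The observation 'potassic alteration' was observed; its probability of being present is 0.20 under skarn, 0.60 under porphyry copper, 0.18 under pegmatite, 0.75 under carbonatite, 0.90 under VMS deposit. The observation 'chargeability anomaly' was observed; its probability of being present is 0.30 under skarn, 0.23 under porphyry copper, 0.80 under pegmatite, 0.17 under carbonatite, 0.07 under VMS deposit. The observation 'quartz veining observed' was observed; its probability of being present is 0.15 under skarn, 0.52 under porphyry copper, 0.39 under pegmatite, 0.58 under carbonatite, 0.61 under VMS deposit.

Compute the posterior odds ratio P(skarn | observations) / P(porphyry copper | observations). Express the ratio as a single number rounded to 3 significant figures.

0.131

The normalizing constant cancels in an odds ratio, so compute prior × likelihood for the two hypotheses only:
  skarn: 0.251 × 0.20 × 0.30 × 0.15 = 0.002259
  porphyry copper: 0.240 × 0.60 × 0.23 × 0.52 = 0.017222
Odds(skarn : porphyry copper) = 0.002259 / 0.017222 ≈ 0.131.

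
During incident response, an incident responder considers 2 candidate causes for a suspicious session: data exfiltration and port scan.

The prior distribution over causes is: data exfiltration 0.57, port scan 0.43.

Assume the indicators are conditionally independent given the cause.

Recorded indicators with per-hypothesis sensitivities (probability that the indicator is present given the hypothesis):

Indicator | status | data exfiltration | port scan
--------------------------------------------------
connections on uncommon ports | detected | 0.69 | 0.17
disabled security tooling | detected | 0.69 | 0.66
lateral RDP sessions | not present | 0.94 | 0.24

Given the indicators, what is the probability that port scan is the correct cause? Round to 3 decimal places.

For each hypothesis, the unnormalized posterior weight is prior × product of the indicator likelihoods (using 1 − P(present | H) for each absent indicator):
  data exfiltration: 0.57 × 0.69 × 0.69 × (1 − 0.94) = 0.016283
  port scan: 0.43 × 0.17 × 0.66 × (1 − 0.24) = 0.036667
Normalizing constant Z = 0.016283 + 0.036667 = 0.05295.
P(port scan | evidence) = 0.036667 / 0.05295 ≈ 0.692.

0.692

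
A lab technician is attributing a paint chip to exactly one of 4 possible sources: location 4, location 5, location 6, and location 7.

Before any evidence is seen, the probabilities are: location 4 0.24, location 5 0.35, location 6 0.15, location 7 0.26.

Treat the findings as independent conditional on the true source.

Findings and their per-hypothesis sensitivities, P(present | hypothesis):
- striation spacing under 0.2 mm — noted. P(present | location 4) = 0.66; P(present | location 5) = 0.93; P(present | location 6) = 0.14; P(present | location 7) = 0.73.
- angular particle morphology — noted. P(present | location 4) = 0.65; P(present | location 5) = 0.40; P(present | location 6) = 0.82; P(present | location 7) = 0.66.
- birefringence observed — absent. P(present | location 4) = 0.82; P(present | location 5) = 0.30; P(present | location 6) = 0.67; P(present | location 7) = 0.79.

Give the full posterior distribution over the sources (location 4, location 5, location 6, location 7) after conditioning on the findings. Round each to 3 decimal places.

0.131, 0.643, 0.040, 0.186

By Bayes' rule with conditional independence, the unnormalized weight for each hypothesis is prior × ∏ likelihoods (using 1 − P(present | H) for each absent finding):
  location 4: 0.24 × 0.66 × 0.65 × (1 − 0.82) = 0.018533
  location 5: 0.35 × 0.93 × 0.40 × (1 − 0.30) = 0.09114
  location 6: 0.15 × 0.14 × 0.82 × (1 − 0.67) = 0.0056826
  location 7: 0.26 × 0.73 × 0.66 × (1 − 0.79) = 0.026306
The unnormalized weights sum to 0.14166.
P(location 4 | evidence) = 0.018533 / 0.14166 ≈ 0.131
P(location 5 | evidence) = 0.09114 / 0.14166 ≈ 0.643
P(location 6 | evidence) = 0.0056826 / 0.14166 ≈ 0.040
P(location 7 | evidence) = 0.026306 / 0.14166 ≈ 0.186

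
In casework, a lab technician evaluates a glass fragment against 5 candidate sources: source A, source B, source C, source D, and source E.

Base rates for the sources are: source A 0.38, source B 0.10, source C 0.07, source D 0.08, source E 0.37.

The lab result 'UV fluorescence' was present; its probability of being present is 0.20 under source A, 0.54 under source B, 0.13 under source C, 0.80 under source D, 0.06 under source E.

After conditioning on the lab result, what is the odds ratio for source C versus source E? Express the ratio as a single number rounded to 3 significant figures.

Posterior odds equal prior odds times the likelihood ratio; only the two competing hypotheses matter.
  source C: 0.07 × 0.13 = 0.0091
  source E: 0.37 × 0.06 = 0.0222
Odds(source C : source E) = 0.0091 / 0.0222 ≈ 0.410.

0.410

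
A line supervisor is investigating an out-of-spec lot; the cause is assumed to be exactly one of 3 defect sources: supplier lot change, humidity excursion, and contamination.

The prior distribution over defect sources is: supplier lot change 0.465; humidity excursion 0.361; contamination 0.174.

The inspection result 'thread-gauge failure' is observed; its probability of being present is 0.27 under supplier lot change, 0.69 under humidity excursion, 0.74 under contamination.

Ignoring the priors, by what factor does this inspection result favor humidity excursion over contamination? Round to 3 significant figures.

Likelihood of this inspection result under each hypothesis:
  humidity excursion: 0.69
  contamination: 0.74
Bayes factor = 0.69 / 0.74 ≈ 0.932

0.932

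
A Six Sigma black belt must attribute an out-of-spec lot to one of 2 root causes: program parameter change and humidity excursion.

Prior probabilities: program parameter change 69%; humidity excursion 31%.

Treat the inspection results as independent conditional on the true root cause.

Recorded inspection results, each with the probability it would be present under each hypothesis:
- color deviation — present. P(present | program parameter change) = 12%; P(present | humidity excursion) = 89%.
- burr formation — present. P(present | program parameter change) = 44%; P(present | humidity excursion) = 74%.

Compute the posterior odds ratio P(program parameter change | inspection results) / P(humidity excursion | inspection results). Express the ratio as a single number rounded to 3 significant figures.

0.178

Unnormalized posterior weight (prior times the inspection result likelihoods) for each of the two hypotheses:
  program parameter change: 0.69 × 0.12 × 0.44 = 0.036432
  humidity excursion: 0.31 × 0.89 × 0.74 = 0.20417
Posterior odds = 0.036432 / 0.20417 ≈ 0.178.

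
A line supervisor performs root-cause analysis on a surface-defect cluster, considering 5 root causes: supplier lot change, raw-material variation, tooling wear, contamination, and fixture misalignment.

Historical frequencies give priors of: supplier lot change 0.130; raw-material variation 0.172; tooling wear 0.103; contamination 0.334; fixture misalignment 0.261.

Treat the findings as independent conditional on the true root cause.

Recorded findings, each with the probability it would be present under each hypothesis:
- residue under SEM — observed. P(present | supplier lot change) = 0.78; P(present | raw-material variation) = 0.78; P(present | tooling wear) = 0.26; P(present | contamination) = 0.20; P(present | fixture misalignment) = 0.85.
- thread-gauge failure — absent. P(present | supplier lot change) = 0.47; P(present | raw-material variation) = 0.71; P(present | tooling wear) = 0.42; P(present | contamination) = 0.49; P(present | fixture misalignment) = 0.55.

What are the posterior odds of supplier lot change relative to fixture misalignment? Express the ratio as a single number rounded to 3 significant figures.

0.538

Posterior odds equal prior odds times the likelihood ratio; only the two competing hypotheses matter (using 1 − P(present | H) for each absent finding).
  supplier lot change: 0.130 × 0.78 × (1 − 0.47) = 0.053742
  fixture misalignment: 0.261 × 0.85 × (1 − 0.55) = 0.099832
Odds(supplier lot change : fixture misalignment) = 0.053742 / 0.099832 ≈ 0.538.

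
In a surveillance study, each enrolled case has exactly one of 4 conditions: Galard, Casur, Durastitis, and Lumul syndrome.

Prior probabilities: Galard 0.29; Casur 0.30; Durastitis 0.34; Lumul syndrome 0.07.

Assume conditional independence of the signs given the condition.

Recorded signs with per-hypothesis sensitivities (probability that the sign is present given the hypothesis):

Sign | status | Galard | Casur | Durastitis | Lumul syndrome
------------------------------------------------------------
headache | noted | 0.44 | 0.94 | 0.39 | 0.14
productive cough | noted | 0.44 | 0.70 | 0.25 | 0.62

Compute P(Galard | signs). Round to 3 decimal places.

0.192

Multiply each prior by the joint likelihood of the sign pattern:
  Galard: 0.29 × 0.44 × 0.44 = 0.056144
  Casur: 0.30 × 0.94 × 0.70 = 0.1974
  Durastitis: 0.34 × 0.39 × 0.25 = 0.03315
  Lumul syndrome: 0.07 × 0.14 × 0.62 = 0.006076
Marginal likelihood of the evidence = 0.29277.
P(Galard | evidence) = 0.056144 / 0.29277 ≈ 0.192.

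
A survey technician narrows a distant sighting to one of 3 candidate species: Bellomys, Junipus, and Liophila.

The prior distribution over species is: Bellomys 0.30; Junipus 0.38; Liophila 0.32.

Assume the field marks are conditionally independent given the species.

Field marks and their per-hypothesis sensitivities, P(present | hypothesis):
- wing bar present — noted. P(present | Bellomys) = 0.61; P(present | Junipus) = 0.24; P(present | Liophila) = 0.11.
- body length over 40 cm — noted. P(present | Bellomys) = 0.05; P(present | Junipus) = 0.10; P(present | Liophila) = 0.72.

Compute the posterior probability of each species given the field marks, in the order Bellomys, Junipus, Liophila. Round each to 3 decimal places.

Multiply each prior by the joint likelihood of the field mark pattern:
  Bellomys: 0.30 × 0.61 × 0.05 = 0.00915
  Junipus: 0.38 × 0.24 × 0.10 = 0.00912
  Liophila: 0.32 × 0.11 × 0.72 = 0.025344
Normalizing constant Z = 0.00915 + 0.00912 + 0.025344 = 0.043614.
P(Bellomys | evidence) = 0.00915 / 0.043614 ≈ 0.210
P(Junipus | evidence) = 0.00912 / 0.043614 ≈ 0.209
P(Liophila | evidence) = 0.025344 / 0.043614 ≈ 0.581

0.210, 0.209, 0.581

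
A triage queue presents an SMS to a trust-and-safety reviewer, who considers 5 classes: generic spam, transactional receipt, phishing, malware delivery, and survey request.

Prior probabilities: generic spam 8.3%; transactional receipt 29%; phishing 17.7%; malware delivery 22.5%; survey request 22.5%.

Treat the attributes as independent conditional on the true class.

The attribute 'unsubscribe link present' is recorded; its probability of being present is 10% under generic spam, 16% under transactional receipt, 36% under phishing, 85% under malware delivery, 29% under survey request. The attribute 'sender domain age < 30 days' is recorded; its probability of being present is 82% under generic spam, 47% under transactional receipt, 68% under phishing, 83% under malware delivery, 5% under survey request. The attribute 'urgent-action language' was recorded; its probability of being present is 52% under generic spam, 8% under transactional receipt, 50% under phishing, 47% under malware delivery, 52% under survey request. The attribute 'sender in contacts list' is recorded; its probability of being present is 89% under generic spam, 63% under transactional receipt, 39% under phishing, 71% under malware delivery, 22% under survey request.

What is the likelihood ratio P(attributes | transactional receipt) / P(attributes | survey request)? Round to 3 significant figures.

2.28

Joint likelihood of the attribute pattern under each hypothesis:
  transactional receipt: 0.16 × 0.47 × 0.08 × 0.63 = 0.0037901
  survey request: 0.29 × 0.05 × 0.52 × 0.22 = 0.0016588
Bayes factor = 0.0037901 / 0.0016588 ≈ 2.28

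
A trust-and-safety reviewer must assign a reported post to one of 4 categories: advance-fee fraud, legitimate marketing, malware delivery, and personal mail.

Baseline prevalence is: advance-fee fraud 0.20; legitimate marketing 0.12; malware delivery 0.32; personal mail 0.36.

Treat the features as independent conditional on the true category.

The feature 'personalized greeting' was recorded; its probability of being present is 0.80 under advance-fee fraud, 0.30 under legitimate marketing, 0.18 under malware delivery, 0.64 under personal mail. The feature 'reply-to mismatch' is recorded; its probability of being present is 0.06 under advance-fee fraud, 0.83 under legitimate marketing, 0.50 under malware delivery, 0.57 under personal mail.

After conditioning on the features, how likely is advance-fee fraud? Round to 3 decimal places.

0.048

For each hypothesis, the unnormalized posterior weight is prior × product of the feature likelihoods:
  advance-fee fraud: 0.20 × 0.80 × 0.06 = 0.0096
  legitimate marketing: 0.12 × 0.30 × 0.83 = 0.02988
  malware delivery: 0.32 × 0.18 × 0.50 = 0.0288
  personal mail: 0.36 × 0.64 × 0.57 = 0.13133
The unnormalized weights sum to 0.19961.
P(advance-fee fraud | evidence) = 0.0096 / 0.19961 ≈ 0.048.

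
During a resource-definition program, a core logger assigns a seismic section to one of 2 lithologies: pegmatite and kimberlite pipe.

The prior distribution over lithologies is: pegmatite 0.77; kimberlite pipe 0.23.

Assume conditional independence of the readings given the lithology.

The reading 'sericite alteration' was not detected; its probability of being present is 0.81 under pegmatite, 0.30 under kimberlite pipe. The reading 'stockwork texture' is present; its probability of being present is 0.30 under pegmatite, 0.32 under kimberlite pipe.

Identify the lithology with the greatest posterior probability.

kimberlite pipe

Multiply each prior by the joint likelihood of the reading pattern (using 1 − P(present | H) for each absent reading):
  pegmatite: 0.77 × (1 − 0.81) × 0.30 = 0.04389
  kimberlite pipe: 0.23 × (1 − 0.30) × 0.32 = 0.05152
Normalizing constant Z = 0.04389 + 0.05152 = 0.09541.
P(pegmatite | evidence) ≈ 0.04389 / 0.09541 ≈ 0.460
P(kimberlite pipe | evidence) ≈ 0.05152 / 0.09541 ≈ 0.540
The largest is 0.540, so kimberlite pipe is most probable.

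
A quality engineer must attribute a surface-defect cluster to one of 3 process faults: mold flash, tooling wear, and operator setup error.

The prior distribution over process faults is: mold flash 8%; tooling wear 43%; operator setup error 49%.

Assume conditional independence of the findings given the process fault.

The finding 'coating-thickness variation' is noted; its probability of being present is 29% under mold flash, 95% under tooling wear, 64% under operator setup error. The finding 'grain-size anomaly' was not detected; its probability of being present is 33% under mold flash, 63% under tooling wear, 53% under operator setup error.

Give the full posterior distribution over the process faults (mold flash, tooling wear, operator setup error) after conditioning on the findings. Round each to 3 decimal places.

For each hypothesis, the unnormalized posterior weight is prior × product of the finding likelihoods (using 1 − P(present | H) for each absent finding):
  mold flash: 0.08 × 0.29 × (1 − 0.33) = 0.015544
  tooling wear: 0.43 × 0.95 × (1 − 0.63) = 0.15115
  operator setup error: 0.49 × 0.64 × (1 − 0.53) = 0.14739
Normalizing constant Z = 0.015544 + 0.15115 + 0.14739 = 0.31408.
P(mold flash | evidence) = 0.015544 / 0.31408 ≈ 0.049
P(tooling wear | evidence) = 0.15115 / 0.31408 ≈ 0.481
P(operator setup error | evidence) = 0.14739 / 0.31408 ≈ 0.469

0.049, 0.481, 0.469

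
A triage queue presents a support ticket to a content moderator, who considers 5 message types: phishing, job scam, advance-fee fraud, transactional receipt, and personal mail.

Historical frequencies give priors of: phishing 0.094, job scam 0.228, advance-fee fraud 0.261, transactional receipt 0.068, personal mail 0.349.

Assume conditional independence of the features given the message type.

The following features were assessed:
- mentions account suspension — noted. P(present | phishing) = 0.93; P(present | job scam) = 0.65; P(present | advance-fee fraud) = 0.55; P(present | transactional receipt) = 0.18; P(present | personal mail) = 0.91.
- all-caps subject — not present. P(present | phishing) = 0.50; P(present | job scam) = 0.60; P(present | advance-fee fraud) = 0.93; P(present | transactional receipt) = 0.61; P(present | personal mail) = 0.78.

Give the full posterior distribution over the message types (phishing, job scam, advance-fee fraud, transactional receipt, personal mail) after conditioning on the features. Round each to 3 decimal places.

Multiply each prior by the joint likelihood of the feature pattern (using 1 − P(present | H) for each absent feature):
  phishing: 0.094 × 0.93 × (1 − 0.50) = 0.04371
  job scam: 0.228 × 0.65 × (1 − 0.60) = 0.05928
  advance-fee fraud: 0.261 × 0.55 × (1 − 0.93) = 0.010048
  transactional receipt: 0.068 × 0.18 × (1 − 0.61) = 0.0047736
  personal mail: 0.349 × 0.91 × (1 − 0.78) = 0.06987
The unnormalized weights sum to 0.18768.
P(phishing | evidence) = 0.04371 / 0.18768 ≈ 0.233
P(job scam | evidence) = 0.05928 / 0.18768 ≈ 0.316
P(advance-fee fraud | evidence) = 0.010048 / 0.18768 ≈ 0.054
P(transactional receipt | evidence) = 0.0047736 / 0.18768 ≈ 0.025
P(personal mail | evidence) = 0.06987 / 0.18768 ≈ 0.372

0.233, 0.316, 0.054, 0.025, 0.372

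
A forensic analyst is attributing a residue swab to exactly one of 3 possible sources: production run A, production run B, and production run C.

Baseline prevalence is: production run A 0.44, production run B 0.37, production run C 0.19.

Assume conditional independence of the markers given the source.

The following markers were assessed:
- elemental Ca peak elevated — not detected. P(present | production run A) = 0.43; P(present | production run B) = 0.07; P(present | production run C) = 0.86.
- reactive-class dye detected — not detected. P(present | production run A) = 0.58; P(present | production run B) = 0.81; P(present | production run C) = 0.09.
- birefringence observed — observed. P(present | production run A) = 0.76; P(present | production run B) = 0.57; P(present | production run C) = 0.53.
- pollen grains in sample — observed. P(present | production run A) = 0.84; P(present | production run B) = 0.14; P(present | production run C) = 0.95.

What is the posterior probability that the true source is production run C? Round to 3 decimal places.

0.144

By Bayes' rule with conditional independence, the unnormalized weight for each hypothesis is prior × ∏ likelihoods (using 1 − P(present | H) for each absent marker):
  production run A: 0.44 × (1 − 0.43) × (1 − 0.58) × 0.76 × 0.84 = 0.067247
  production run B: 0.37 × (1 − 0.07) × (1 − 0.81) × 0.57 × 0.14 = 0.0052172
  production run C: 0.19 × (1 − 0.86) × (1 − 0.09) × 0.53 × 0.95 = 0.012188
Marginal likelihood of the evidence = 0.084651.
P(production run C | evidence) = 0.012188 / 0.084651 ≈ 0.144.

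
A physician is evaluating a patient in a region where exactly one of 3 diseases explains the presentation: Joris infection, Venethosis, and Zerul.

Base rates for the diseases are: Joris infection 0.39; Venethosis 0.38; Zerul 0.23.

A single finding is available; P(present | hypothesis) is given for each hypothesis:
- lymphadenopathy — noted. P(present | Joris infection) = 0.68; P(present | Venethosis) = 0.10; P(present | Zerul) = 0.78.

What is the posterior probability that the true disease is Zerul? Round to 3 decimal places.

0.372

Multiply each prior by the likelihood of the finding:
  Joris infection: 0.39 × 0.68 = 0.2652
  Venethosis: 0.38 × 0.10 = 0.038
  Zerul: 0.23 × 0.78 = 0.1794
Marginal likelihood of the evidence = 0.4826.
P(Zerul | evidence) = 0.1794 / 0.4826 ≈ 0.372.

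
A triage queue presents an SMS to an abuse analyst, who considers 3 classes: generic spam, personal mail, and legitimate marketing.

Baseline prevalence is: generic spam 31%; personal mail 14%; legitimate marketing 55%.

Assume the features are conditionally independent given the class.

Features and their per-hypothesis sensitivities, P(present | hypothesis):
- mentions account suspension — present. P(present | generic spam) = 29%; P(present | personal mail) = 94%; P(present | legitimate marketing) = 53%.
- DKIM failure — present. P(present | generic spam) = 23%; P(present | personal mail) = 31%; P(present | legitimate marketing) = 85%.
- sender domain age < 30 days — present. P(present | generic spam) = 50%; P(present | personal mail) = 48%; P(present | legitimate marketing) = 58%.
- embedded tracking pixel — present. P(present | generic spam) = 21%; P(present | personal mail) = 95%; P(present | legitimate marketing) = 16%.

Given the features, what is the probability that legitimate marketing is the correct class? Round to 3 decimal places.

Multiply each prior by the joint likelihood of the feature pattern:
  generic spam: 0.31 × 0.29 × 0.23 × 0.50 × 0.21 = 0.0021711
  personal mail: 0.14 × 0.94 × 0.31 × 0.48 × 0.95 = 0.018603
  legitimate marketing: 0.55 × 0.53 × 0.85 × 0.58 × 0.16 = 0.022994
Marginal likelihood of the evidence = 0.043768.
P(legitimate marketing | evidence) = 0.022994 / 0.043768 ≈ 0.525.

0.525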